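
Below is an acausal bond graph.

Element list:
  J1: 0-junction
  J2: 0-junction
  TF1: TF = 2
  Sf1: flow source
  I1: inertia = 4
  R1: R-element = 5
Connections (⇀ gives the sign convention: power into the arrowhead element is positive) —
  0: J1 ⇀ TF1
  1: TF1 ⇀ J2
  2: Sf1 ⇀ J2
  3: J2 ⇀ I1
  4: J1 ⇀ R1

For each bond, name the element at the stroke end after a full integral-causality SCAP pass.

bond 2 →Sf1  (Sf1 fixes flow; stroke at Sf1)
bond 3 →I1  (I1 integral (f out))
bond 1 →J2  (only one effort-in slot at J2)
bond 0 →TF1  (TF1: transformer flips bond 1)
bond 4 →J1  (closing 0-jn rule on J1)

bond 0 stroke→TF1
bond 1 stroke→J2
bond 2 stroke→Sf1
bond 3 stroke→I1
bond 4 stroke→J1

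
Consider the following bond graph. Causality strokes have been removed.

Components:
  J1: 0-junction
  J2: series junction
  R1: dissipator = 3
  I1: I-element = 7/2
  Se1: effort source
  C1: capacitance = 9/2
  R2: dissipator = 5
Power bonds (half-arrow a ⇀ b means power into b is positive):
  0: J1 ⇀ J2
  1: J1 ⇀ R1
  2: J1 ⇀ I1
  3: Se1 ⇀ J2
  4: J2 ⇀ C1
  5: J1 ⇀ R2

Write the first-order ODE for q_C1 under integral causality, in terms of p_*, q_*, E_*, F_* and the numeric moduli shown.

dq_C1/dt = 8*E_Se1/15 - 2*p_I1/7 - 16*q_C1/135

bond 3 →J2  (Se1 fixes effort; stroke away)
bond 2 →I1  (I1 integral (f out))
bond 4 →J2  (prefer integral on C1)
bond 0 →J1  (J2: last free bond brings flow in)
bond 1 →R1  (J1 effort already set via bond 0)
bond 5 →R2  (J1: bond 0 brought effort, rest push out)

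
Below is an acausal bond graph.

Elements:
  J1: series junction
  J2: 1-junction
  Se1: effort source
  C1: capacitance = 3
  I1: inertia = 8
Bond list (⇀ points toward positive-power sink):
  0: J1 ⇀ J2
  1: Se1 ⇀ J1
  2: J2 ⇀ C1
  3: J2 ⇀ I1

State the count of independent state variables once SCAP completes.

2  (C1, I1 all integral)

bond 1 stroke at J1  (Se1 fixes effort; stroke away)
bond 0 stroke at J2  (J1: last free bond brings flow in)
bond 2 stroke at J2  (C1 outputs effort q/C1)
bond 3 stroke at I1  (J2: last free bond brings flow in)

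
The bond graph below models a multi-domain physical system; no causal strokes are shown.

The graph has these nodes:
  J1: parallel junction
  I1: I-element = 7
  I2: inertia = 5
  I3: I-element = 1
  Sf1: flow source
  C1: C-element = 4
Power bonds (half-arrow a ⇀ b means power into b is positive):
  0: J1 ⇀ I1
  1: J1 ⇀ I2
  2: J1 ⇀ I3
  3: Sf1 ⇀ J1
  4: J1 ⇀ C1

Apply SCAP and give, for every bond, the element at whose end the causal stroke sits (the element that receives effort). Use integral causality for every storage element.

β0 stroke→I1
β1 stroke→I2
β2 stroke→I3
β3 stroke→Sf1
β4 stroke→J1

b3 →Sf1  (Sf1 fixes flow; stroke at Sf1)
b0 →I1  (I1: I, integral causality)
b1 →I2  (I2 outputs flow p/I2)
b2 →I3  (I3 integral (f out))
b4 →J1  (J1 needs exactly one e-in)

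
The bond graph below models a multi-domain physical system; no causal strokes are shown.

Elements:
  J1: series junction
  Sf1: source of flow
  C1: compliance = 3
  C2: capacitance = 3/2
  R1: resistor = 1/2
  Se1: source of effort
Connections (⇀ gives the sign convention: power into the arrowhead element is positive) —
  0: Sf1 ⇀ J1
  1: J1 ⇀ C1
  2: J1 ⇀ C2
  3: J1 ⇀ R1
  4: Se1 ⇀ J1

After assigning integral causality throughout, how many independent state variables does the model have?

β0 →Sf1  (Sf1: flow source, stroke at near end)
β4 →J1  (Se1 fixes effort; stroke away)
β1 →J1  (1-jn J1 has f-setter on 0)
β2 →J1  (J1 flow already set via bond 0)
β3 →J1  (J1 flow already set via bond 0)

2  (C1, C2 all integral)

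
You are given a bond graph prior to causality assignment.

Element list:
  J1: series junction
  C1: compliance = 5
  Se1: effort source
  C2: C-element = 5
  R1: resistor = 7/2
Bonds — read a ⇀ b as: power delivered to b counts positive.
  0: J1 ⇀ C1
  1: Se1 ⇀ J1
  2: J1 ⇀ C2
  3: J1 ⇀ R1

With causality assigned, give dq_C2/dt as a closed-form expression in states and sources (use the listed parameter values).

β1 |J1  (Se1 fixes effort; stroke away)
β0 |J1  (prefer integral on C1)
β2 |J1  (C2: C, integral causality)
β3 |R1  (closing 1-jn rule on J1)

dq_C2/dt = 2*E_Se1/7 - 2*q_C1/35 - 2*q_C2/35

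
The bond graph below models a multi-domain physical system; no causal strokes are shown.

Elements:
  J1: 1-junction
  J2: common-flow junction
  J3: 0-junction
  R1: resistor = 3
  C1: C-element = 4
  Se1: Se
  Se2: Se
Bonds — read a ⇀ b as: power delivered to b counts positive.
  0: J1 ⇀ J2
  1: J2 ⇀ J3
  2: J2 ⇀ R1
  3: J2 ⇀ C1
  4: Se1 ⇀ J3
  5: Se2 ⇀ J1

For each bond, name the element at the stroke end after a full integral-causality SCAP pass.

bond 4 →J3  (source Se1 imposes e)
bond 5 →J1  (Se2 fixes effort; stroke away)
bond 0 →J2  (closing 1-jn rule on J1)
bond 1 →J2  (common-e at J3 fixed by 4)
bond 3 →J2  (C1 outputs effort q/C1)
bond 2 →R1  (only one flow-in slot at J2)

β0 stroke at J2
β1 stroke at J2
β2 stroke at R1
β3 stroke at J2
β4 stroke at J3
β5 stroke at J1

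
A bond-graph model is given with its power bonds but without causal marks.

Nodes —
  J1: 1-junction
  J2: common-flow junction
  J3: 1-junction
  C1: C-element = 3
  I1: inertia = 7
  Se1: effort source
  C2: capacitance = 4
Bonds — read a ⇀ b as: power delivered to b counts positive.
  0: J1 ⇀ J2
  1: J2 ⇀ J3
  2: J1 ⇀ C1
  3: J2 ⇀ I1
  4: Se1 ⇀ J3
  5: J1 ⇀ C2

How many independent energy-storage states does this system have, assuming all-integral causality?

3  (C1, C2, I1 all integral)

b4 →J3  (Se1 (Se) sets effort on bond)
b1 →J2  (closing 1-jn rule on J3)
b2 →J1  (prefer integral on C1)
b3 →I1  (prefer integral on I1)
b0 →J2  (J2 flow already set via bond 3)
b5 →J1  (common-f at J1 fixed by 0)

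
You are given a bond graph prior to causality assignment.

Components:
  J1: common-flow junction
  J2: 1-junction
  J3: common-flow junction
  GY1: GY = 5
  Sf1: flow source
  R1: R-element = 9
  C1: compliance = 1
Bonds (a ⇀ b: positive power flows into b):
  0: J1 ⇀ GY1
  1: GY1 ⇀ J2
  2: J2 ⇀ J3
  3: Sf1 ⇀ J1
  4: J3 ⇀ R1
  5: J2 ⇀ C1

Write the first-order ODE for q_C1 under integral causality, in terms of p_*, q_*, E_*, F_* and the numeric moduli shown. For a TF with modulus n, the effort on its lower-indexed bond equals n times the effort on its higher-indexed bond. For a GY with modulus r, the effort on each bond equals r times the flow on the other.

bond 3 stroke→Sf1  (Sf1 (Sf) sets flow on bond)
bond 0 stroke→J1  (J1 flow already set via bond 3)
bond 1 stroke→J2  (GY GY1: same side as bond 0)
bond 5 stroke→J2  (prefer integral on C1)
bond 2 stroke→J3  (only one flow-in slot at J2)
bond 4 stroke→R1  (closing 1-jn rule on J3)

dq_C1/dt = 5*F_Sf1/9 - q_C1/9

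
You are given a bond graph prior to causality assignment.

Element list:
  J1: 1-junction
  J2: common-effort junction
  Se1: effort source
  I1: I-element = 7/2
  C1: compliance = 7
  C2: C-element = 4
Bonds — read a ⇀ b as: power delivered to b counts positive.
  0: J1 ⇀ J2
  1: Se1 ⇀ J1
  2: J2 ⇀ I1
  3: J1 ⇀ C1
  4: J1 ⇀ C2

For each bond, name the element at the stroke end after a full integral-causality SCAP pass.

b1 stroke at J1  (source Se1 imposes e)
b2 stroke at I1  (I1 outputs flow p/I1)
b0 stroke at J2  (closing 0-jn rule on J2)
b3 stroke at J1  (J1 flow already set via bond 0)
b4 stroke at J1  (common-f at J1 fixed by 0)

β0 stroke at J2
β1 stroke at J1
β2 stroke at I1
β3 stroke at J1
β4 stroke at J1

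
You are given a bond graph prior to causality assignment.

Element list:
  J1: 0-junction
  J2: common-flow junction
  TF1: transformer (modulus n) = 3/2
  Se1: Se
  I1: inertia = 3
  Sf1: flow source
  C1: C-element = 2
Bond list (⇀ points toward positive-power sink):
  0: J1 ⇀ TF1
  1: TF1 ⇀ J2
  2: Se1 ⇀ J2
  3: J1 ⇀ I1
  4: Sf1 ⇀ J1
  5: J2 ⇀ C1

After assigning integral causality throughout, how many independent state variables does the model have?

bond 2 stroke→J2  (Se1 (Se) sets effort on bond)
bond 4 stroke→Sf1  (Sf1: flow source, stroke at near end)
bond 3 stroke→I1  (I1 outputs flow p/I1)
bond 0 stroke→J1  (J1: last free bond brings effort in)
bond 1 stroke→TF1  (TF1 one-in-one-out from 0)
bond 5 stroke→J2  (J2 flow already set via bond 1)

2  (C1, I1 all integral)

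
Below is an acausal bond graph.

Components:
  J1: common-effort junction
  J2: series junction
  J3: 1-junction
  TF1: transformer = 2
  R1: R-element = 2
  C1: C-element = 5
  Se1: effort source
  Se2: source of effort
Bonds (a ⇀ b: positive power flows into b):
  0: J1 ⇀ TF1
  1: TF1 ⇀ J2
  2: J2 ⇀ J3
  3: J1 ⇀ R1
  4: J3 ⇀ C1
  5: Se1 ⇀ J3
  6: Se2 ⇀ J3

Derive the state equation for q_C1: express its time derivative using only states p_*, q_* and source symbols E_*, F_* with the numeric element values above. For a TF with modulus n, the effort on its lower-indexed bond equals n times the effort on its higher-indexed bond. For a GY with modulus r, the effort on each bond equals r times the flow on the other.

dq_C1/dt = 2*E_Se1 + 2*E_Se2 - 2*q_C1/5

#5 stroke→J3  (Se1: effort source, stroke at far end)
#6 stroke→J3  (Se2 (Se) sets effort on bond)
#4 stroke→J3  (prefer integral on C1)
#2 stroke→J2  (J3 needs exactly one f-in)
#1 stroke→TF1  (J2: last free bond brings flow in)
#0 stroke→J1  (through TF1, causality passes straight; one stroke at TF1)
#3 stroke→R1  (J1: bond 0 brought effort, rest push out)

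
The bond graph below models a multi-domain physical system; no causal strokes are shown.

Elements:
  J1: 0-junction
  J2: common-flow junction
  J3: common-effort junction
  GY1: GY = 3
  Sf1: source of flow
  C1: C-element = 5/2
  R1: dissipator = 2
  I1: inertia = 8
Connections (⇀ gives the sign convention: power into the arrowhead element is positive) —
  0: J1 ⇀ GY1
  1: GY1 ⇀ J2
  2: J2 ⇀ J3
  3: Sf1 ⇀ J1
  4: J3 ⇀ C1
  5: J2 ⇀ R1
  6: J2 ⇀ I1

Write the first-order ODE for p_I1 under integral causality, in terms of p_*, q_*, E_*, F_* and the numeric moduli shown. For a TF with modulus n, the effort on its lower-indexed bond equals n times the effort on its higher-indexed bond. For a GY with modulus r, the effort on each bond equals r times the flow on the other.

#3 stroke at Sf1  (source Sf1 imposes f)
#0 stroke at J1  (J1 needs exactly one e-in)
#1 stroke at J2  (through GY1, causality inverts; strokes same side of GY1)
#4 stroke at J3  (C1 integral (e out))
#2 stroke at J2  (J3: bond 4 brought effort, rest push out)
#6 stroke at I1  (prefer integral on I1)
#5 stroke at J2  (J2 flow already set via bond 6)

dp_I1/dt = 3*F_Sf1 - p_I1/4 - 2*q_C1/5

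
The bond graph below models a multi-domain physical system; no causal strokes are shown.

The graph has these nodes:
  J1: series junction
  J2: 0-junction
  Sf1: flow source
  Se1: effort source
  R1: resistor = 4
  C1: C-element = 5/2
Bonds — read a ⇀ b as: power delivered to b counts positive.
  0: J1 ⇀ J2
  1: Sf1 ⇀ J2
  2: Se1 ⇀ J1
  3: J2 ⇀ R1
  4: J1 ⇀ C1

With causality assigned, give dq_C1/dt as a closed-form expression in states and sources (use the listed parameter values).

b1 stroke→Sf1  (Sf1 (Sf) sets flow on bond)
b2 stroke→J1  (source Se1 imposes e)
b4 stroke→J1  (C1 outputs effort q/C1)
b0 stroke→J2  (closing 1-jn rule on J1)
b3 stroke→R1  (J2: bond 0 brought effort, rest push out)

dq_C1/dt = E_Se1/4 - F_Sf1 - q_C1/10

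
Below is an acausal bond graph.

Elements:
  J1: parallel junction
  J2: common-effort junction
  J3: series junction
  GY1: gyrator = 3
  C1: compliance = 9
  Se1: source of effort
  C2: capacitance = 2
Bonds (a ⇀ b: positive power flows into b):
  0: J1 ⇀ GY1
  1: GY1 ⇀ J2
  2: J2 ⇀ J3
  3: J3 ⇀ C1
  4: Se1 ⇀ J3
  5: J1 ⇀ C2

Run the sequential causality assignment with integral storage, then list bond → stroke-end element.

b4 |J3  (Se1 (Se) sets effort on bond)
b3 |J3  (C1 outputs effort q/C1)
b2 |J2  (only one flow-in slot at J3)
b1 |GY1  (common-e at J2 fixed by 2)
b0 |GY1  (GY GY1: same side as bond 1)
b5 |J1  (J1 needs exactly one e-in)

bond 0 →GY1
bond 1 →GY1
bond 2 →J2
bond 3 →J3
bond 4 →J3
bond 5 →J1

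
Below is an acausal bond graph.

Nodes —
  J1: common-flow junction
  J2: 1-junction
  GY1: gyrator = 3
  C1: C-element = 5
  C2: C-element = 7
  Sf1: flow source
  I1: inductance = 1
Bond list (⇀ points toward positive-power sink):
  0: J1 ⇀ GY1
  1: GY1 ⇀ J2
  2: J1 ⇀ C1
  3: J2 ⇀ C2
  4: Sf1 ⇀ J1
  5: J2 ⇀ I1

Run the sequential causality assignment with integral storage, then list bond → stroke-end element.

#0 stroke→J1
#1 stroke→J2
#2 stroke→J1
#3 stroke→J2
#4 stroke→Sf1
#5 stroke→I1

bond 4 stroke→Sf1  (Sf1: flow source, stroke at near end)
bond 0 stroke→J1  (common-f at J1 fixed by 4)
bond 2 stroke→J1  (J1 flow already set via bond 4)
bond 1 stroke→J2  (GY GY1: same side as bond 0)
bond 3 stroke→J2  (C2 outputs effort q/C2)
bond 5 stroke→I1  (J2: last free bond brings flow in)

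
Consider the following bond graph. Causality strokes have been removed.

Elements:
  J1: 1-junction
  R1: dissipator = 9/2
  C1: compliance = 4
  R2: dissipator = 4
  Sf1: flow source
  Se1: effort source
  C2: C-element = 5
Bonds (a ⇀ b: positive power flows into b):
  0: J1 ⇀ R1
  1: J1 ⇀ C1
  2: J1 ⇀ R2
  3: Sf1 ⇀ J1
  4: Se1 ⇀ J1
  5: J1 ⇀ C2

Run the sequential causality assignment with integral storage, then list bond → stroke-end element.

#0 stroke at J1
#1 stroke at J1
#2 stroke at J1
#3 stroke at Sf1
#4 stroke at J1
#5 stroke at J1

#3 |Sf1  (Sf1 fixes flow; stroke at Sf1)
#4 |J1  (source Se1 imposes e)
#0 |J1  (J1: bond 3 brought flow, rest push out)
#1 |J1  (common-f at J1 fixed by 3)
#2 |J1  (1-jn J1 has f-setter on 3)
#5 |J1  (1-jn J1 has f-setter on 3)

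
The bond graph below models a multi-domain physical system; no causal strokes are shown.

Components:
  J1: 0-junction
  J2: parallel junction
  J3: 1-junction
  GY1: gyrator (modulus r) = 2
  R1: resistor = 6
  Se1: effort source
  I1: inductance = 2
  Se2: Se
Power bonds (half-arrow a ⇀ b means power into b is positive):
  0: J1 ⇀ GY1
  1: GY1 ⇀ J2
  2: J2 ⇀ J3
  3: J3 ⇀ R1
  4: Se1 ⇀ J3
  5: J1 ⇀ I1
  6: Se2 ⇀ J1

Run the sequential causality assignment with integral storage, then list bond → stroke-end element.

β4 |J3  (Se1 fixes effort; stroke away)
β6 |J1  (Se2 (Se) sets effort on bond)
β0 |GY1  (common-e at J1 fixed by 6)
β5 |I1  (J1 effort already set via bond 6)
β1 |GY1  (through GY1, causality inverts; strokes same side of GY1)
β2 |J2  (J2: last free bond brings effort in)
β3 |J3  (J3: bond 2 brought flow, rest push out)

β0 stroke→GY1
β1 stroke→GY1
β2 stroke→J2
β3 stroke→J3
β4 stroke→J3
β5 stroke→I1
β6 stroke→J1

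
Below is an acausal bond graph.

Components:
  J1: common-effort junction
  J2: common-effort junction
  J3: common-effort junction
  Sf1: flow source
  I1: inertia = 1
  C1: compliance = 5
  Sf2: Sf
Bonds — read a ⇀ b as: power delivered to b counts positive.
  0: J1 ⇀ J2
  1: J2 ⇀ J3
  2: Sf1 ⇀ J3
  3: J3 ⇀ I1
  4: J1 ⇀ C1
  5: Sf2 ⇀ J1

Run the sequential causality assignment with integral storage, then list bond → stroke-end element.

β2 →Sf1  (Sf1 (Sf) sets flow on bond)
β5 →Sf2  (Sf2 fixes flow; stroke at Sf2)
β3 →I1  (prefer integral on I1)
β1 →J3  (J3: last free bond brings effort in)
β0 →J2  (closing 0-jn rule on J2)
β4 →J1  (J1 needs exactly one e-in)

b0 →J2
b1 →J3
b2 →Sf1
b3 →I1
b4 →J1
b5 →Sf2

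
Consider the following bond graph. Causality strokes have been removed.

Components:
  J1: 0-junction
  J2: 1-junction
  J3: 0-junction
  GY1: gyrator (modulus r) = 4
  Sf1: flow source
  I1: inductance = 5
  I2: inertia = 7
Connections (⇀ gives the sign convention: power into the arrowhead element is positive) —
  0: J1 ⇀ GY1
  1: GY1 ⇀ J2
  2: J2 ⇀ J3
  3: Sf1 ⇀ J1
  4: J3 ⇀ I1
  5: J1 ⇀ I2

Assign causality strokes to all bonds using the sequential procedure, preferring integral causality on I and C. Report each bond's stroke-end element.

β0 →J1
β1 →J2
β2 →J3
β3 →Sf1
β4 →I1
β5 →I2

β3 stroke at Sf1  (Sf1: flow source, stroke at near end)
β4 stroke at I1  (I1: I, integral causality)
β2 stroke at J3  (J3 needs exactly one e-in)
β1 stroke at J2  (common-f at J2 fixed by 2)
β0 stroke at J1  (GY GY1: same side as bond 1)
β5 stroke at I2  (J1: bond 0 brought effort, rest push out)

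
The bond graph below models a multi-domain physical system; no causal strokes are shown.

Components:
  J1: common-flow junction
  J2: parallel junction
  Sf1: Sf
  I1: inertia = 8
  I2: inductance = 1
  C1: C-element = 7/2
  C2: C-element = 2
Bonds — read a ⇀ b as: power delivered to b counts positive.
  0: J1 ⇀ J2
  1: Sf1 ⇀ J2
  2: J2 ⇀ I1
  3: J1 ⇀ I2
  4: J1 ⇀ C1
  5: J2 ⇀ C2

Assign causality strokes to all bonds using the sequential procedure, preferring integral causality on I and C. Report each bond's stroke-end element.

b0 stroke→J1
b1 stroke→Sf1
b2 stroke→I1
b3 stroke→I2
b4 stroke→J1
b5 stroke→J2

#1 →Sf1  (Sf1 fixes flow; stroke at Sf1)
#2 →I1  (I1 outputs flow p/I1)
#3 →I2  (I2 integral (f out))
#0 →J1  (J1 flow already set via bond 3)
#4 →J1  (J1: bond 3 brought flow, rest push out)
#5 →J2  (closing 0-jn rule on J2)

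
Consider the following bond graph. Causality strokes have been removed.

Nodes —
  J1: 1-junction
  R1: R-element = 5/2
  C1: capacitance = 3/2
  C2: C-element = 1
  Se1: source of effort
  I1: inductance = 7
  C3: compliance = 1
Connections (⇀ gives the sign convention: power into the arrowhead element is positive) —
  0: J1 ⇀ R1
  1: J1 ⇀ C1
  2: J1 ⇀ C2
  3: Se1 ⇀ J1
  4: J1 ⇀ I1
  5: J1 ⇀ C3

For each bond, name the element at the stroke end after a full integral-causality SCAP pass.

b0 →J1
b1 →J1
b2 →J1
b3 →J1
b4 →I1
b5 →J1

#3 →J1  (Se1: effort source, stroke at far end)
#1 →J1  (C1 outputs effort q/C1)
#2 →J1  (prefer integral on C2)
#4 →I1  (I1 outputs flow p/I1)
#0 →J1  (J1: bond 4 brought flow, rest push out)
#5 →J1  (J1: bond 4 brought flow, rest push out)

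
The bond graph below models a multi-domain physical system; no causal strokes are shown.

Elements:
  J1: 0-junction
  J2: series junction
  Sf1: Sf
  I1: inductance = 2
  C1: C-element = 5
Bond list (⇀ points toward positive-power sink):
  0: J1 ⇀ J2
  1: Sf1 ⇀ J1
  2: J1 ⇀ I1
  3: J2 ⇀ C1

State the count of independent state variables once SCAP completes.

β1 |Sf1  (source Sf1 imposes f)
β2 |I1  (I1: I, integral causality)
β0 |J1  (J1: last free bond brings effort in)
β3 |J2  (J2: bond 0 brought flow, rest push out)

2  (C1, I1 all integral)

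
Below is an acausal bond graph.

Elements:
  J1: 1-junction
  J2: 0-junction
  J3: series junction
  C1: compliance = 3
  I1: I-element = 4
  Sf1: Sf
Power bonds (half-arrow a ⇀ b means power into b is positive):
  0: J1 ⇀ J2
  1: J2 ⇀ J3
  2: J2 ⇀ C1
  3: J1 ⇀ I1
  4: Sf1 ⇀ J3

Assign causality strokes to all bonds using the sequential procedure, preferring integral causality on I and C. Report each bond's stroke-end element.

β0 stroke at J1
β1 stroke at J3
β2 stroke at J2
β3 stroke at I1
β4 stroke at Sf1

bond 4 |Sf1  (source Sf1 imposes f)
bond 1 |J3  (1-jn J3 has f-setter on 4)
bond 2 |J2  (C1 integral (e out))
bond 0 |J1  (0-jn J2 has e-setter on 2)
bond 3 |I1  (closing 1-jn rule on J1)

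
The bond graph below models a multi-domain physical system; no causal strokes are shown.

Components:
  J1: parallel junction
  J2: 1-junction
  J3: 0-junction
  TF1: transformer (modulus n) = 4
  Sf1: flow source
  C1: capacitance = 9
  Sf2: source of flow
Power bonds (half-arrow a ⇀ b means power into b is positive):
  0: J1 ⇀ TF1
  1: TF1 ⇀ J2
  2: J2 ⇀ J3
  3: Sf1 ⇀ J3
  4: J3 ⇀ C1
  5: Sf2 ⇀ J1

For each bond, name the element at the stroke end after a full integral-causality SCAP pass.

bond 3 |Sf1  (Sf1 fixes flow; stroke at Sf1)
bond 5 |Sf2  (Sf2 (Sf) sets flow on bond)
bond 0 |J1  (only one effort-in slot at J1)
bond 1 |TF1  (TF1 one-in-one-out from 0)
bond 2 |J2  (common-f at J2 fixed by 1)
bond 4 |J3  (closing 0-jn rule on J3)

#0 stroke→J1
#1 stroke→TF1
#2 stroke→J2
#3 stroke→Sf1
#4 stroke→J3
#5 stroke→Sf2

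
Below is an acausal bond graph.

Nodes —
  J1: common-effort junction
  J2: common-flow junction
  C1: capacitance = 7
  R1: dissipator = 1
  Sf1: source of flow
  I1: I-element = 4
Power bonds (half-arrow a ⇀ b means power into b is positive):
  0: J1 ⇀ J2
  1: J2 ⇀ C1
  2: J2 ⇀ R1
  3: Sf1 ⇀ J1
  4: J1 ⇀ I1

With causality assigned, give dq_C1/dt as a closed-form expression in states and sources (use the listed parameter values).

dq_C1/dt = F_Sf1 - p_I1/4

b3 stroke→Sf1  (Sf1 fixes flow; stroke at Sf1)
b1 stroke→J2  (C1: C, integral causality)
b4 stroke→I1  (prefer integral on I1)
b0 stroke→J1  (J1 needs exactly one e-in)
b2 stroke→J2  (J2: bond 0 brought flow, rest push out)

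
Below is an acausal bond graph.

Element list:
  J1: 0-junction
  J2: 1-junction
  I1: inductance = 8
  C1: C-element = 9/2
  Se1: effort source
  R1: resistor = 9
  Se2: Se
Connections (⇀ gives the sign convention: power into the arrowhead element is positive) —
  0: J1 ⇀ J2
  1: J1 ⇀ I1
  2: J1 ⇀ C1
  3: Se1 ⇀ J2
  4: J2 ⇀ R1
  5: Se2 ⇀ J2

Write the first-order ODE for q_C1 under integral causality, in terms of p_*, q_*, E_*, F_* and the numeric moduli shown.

bond 3 stroke→J2  (source Se1 imposes e)
bond 5 stroke→J2  (source Se2 imposes e)
bond 1 stroke→I1  (I1 integral (f out))
bond 2 stroke→J1  (C1 outputs effort q/C1)
bond 0 stroke→J2  (0-jn J1 has e-setter on 2)
bond 4 stroke→R1  (J2: last free bond brings flow in)

dq_C1/dt = -E_Se1/9 - E_Se2/9 - p_I1/8 - 2*q_C1/81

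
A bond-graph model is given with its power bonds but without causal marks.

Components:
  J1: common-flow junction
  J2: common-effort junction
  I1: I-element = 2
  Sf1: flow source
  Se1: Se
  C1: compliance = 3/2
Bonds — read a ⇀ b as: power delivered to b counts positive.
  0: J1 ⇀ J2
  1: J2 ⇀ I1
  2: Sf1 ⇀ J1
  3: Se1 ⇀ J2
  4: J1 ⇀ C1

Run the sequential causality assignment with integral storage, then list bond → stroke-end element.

β0 stroke→J1
β1 stroke→I1
β2 stroke→Sf1
β3 stroke→J2
β4 stroke→J1

β2 stroke at Sf1  (Sf1 fixes flow; stroke at Sf1)
β3 stroke at J2  (Se1 fixes effort; stroke away)
β0 stroke at J1  (common-f at J1 fixed by 2)
β4 stroke at J1  (common-f at J1 fixed by 2)
β1 stroke at I1  (common-e at J2 fixed by 3)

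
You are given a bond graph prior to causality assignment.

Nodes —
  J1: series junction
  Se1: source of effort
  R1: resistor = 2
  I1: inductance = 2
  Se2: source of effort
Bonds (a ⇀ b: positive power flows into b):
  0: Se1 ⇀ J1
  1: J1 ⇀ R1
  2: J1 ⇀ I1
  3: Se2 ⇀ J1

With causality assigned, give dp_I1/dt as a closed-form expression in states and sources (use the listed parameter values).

β0 stroke→J1  (Se1: effort source, stroke at far end)
β3 stroke→J1  (source Se2 imposes e)
β2 stroke→I1  (I1: I, integral causality)
β1 stroke→J1  (1-jn J1 has f-setter on 2)

dp_I1/dt = E_Se1 + E_Se2 - p_I1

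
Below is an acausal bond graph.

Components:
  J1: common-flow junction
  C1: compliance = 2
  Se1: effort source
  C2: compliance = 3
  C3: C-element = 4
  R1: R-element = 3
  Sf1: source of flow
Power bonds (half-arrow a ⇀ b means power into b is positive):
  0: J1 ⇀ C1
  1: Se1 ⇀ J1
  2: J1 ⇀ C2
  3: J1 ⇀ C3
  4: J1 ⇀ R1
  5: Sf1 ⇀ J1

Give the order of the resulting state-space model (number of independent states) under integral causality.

3  (C1, C2, C3 all integral)

bond 1 stroke→J1  (Se1 (Se) sets effort on bond)
bond 5 stroke→Sf1  (source Sf1 imposes f)
bond 0 stroke→J1  (J1: bond 5 brought flow, rest push out)
bond 2 stroke→J1  (J1: bond 5 brought flow, rest push out)
bond 3 stroke→J1  (common-f at J1 fixed by 5)
bond 4 stroke→J1  (J1 flow already set via bond 5)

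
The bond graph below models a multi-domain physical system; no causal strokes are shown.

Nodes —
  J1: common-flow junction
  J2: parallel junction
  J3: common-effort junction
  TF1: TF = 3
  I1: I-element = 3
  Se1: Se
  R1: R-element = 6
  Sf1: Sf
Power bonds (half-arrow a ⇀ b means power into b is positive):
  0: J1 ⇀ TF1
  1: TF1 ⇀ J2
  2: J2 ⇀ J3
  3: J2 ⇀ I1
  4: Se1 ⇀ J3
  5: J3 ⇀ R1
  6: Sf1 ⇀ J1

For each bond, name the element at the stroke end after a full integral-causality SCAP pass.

β4 |J3  (Se1 (Se) sets effort on bond)
β6 |Sf1  (source Sf1 imposes f)
β0 |J1  (1-jn J1 has f-setter on 6)
β2 |J2  (common-e at J3 fixed by 4)
β5 |R1  (common-e at J3 fixed by 4)
β1 |TF1  (TF TF1: opposite of bond 0)
β3 |I1  (J2: bond 2 brought effort, rest push out)

#0 |J1
#1 |TF1
#2 |J2
#3 |I1
#4 |J3
#5 |R1
#6 |Sf1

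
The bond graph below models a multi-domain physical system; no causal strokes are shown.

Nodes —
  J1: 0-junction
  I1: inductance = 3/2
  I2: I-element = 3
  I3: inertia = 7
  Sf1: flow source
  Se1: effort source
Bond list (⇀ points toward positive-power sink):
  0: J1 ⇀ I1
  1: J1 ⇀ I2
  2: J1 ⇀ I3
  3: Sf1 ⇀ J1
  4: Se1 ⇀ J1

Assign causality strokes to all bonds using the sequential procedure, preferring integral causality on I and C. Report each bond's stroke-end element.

b3 →Sf1  (Sf1: flow source, stroke at near end)
b4 →J1  (Se1 fixes effort; stroke away)
b0 →I1  (J1: bond 4 brought effort, rest push out)
b1 →I2  (J1 effort already set via bond 4)
b2 →I3  (J1 effort already set via bond 4)

b0 →I1
b1 →I2
b2 →I3
b3 →Sf1
b4 →J1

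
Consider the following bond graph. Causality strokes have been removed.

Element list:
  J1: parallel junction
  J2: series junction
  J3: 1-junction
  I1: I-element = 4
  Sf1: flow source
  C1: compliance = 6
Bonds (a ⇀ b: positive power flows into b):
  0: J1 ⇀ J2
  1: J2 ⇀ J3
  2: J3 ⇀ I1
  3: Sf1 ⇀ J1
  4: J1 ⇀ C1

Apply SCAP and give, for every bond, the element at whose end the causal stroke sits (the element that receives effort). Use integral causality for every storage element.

bond 3 |Sf1  (Sf1: flow source, stroke at near end)
bond 2 |I1  (prefer integral on I1)
bond 1 |J3  (1-jn J3 has f-setter on 2)
bond 0 |J2  (common-f at J2 fixed by 1)
bond 4 |J1  (J1 needs exactly one e-in)

b0 stroke→J2
b1 stroke→J3
b2 stroke→I1
b3 stroke→Sf1
b4 stroke→J1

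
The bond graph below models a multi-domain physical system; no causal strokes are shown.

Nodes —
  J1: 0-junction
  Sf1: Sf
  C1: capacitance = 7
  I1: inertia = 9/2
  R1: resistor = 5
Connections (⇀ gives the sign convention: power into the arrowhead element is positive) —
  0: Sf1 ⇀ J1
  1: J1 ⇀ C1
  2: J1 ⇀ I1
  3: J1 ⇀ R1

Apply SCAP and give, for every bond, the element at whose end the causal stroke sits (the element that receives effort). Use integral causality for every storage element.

#0 |Sf1
#1 |J1
#2 |I1
#3 |R1

bond 0 stroke at Sf1  (source Sf1 imposes f)
bond 1 stroke at J1  (C1: C, integral causality)
bond 2 stroke at I1  (J1: bond 1 brought effort, rest push out)
bond 3 stroke at R1  (J1: bond 1 brought effort, rest push out)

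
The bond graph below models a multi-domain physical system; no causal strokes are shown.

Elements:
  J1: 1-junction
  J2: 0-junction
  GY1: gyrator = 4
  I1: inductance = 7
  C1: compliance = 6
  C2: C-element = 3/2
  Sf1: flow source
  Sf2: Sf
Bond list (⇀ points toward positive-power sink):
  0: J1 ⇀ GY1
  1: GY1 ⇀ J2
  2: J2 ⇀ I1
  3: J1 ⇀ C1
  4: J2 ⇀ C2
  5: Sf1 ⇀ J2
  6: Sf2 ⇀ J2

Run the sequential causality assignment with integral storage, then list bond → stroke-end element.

β5 →Sf1  (source Sf1 imposes f)
β6 →Sf2  (source Sf2 imposes f)
β2 →I1  (prefer integral on I1)
β3 →J1  (C1 outputs effort q/C1)
β0 →GY1  (only one flow-in slot at J1)
β1 →GY1  (through GY1, causality inverts; strokes same side of GY1)
β4 →J2  (J2 needs exactly one e-in)

bond 0 |GY1
bond 1 |GY1
bond 2 |I1
bond 3 |J1
bond 4 |J2
bond 5 |Sf1
bond 6 |Sf2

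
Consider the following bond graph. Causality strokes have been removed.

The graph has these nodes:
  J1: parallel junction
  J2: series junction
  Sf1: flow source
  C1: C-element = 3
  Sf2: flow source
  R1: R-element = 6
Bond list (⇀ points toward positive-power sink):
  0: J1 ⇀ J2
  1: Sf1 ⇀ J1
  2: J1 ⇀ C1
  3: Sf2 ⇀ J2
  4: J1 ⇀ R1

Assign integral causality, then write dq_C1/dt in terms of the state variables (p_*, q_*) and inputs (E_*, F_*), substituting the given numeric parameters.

dq_C1/dt = F_Sf1 - F_Sf2 - q_C1/18

bond 1 →Sf1  (source Sf1 imposes f)
bond 3 →Sf2  (Sf2 fixes flow; stroke at Sf2)
bond 0 →J2  (1-jn J2 has f-setter on 3)
bond 2 →J1  (C1 outputs effort q/C1)
bond 4 →R1  (J1 effort already set via bond 2)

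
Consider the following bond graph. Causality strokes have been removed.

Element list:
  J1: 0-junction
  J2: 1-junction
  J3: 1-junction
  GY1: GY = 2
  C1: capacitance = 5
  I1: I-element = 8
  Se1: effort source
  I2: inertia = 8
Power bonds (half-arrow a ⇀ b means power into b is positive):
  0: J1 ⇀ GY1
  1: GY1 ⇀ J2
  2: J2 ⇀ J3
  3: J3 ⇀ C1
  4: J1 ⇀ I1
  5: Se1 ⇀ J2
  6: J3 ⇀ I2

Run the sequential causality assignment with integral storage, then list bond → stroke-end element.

bond 5 |J2  (Se1 fixes effort; stroke away)
bond 3 |J3  (C1: C, integral causality)
bond 4 |I1  (I1 integral (f out))
bond 0 |J1  (closing 0-jn rule on J1)
bond 1 |J2  (GY1 both-in/both-out from 0)
bond 2 |J3  (J2 needs exactly one f-in)
bond 6 |I2  (only one flow-in slot at J3)

b0 |J1
b1 |J2
b2 |J3
b3 |J3
b4 |I1
b5 |J2
b6 |I2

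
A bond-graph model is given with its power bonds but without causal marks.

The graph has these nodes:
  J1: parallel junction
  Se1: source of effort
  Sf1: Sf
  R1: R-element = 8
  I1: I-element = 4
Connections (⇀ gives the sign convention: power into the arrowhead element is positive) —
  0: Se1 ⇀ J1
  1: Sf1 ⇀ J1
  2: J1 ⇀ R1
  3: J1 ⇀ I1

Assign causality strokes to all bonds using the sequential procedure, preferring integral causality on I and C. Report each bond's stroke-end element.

b0 →J1
b1 →Sf1
b2 →R1
b3 →I1

#0 stroke at J1  (Se1: effort source, stroke at far end)
#1 stroke at Sf1  (source Sf1 imposes f)
#2 stroke at R1  (common-e at J1 fixed by 0)
#3 stroke at I1  (J1 effort already set via bond 0)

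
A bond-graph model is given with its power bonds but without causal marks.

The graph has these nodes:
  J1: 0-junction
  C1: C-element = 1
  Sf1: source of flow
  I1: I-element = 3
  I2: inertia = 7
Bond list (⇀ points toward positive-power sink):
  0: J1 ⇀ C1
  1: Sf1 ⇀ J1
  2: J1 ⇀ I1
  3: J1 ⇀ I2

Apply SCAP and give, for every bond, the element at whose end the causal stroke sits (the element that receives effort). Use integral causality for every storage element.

bond 0 →J1
bond 1 →Sf1
bond 2 →I1
bond 3 →I2

#1 stroke at Sf1  (source Sf1 imposes f)
#0 stroke at J1  (prefer integral on C1)
#2 stroke at I1  (J1 effort already set via bond 0)
#3 stroke at I2  (J1: bond 0 brought effort, rest push out)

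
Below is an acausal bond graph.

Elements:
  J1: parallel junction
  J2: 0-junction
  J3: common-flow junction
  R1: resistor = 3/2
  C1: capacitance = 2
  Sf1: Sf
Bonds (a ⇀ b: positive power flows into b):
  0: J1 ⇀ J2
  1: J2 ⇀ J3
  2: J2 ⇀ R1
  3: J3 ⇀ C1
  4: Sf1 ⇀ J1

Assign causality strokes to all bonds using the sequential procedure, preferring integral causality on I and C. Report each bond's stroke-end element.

#0 stroke at J1
#1 stroke at J2
#2 stroke at R1
#3 stroke at J3
#4 stroke at Sf1

#4 stroke at Sf1  (source Sf1 imposes f)
#0 stroke at J1  (J1 needs exactly one e-in)
#3 stroke at J3  (C1 outputs effort q/C1)
#1 stroke at J2  (J3: last free bond brings flow in)
#2 stroke at R1  (common-e at J2 fixed by 1)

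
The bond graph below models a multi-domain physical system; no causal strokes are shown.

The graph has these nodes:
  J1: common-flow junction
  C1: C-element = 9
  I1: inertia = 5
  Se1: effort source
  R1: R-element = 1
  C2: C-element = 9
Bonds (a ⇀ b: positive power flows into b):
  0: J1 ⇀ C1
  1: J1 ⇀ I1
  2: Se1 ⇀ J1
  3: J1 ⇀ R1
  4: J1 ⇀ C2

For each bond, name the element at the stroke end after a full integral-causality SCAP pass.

#2 |J1  (Se1 (Se) sets effort on bond)
#0 |J1  (C1 integral (e out))
#1 |I1  (I1 integral (f out))
#3 |J1  (1-jn J1 has f-setter on 1)
#4 |J1  (common-f at J1 fixed by 1)

b0 stroke→J1
b1 stroke→I1
b2 stroke→J1
b3 stroke→J1
b4 stroke→J1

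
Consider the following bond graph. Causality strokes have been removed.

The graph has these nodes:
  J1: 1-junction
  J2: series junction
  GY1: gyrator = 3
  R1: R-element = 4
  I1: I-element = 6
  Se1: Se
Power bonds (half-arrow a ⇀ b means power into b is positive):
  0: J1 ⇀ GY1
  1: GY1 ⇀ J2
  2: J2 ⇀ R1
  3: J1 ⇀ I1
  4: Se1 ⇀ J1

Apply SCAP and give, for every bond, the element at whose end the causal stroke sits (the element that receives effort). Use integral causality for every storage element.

bond 4 |J1  (source Se1 imposes e)
bond 3 |I1  (prefer integral on I1)
bond 0 |J1  (common-f at J1 fixed by 3)
bond 1 |J2  (GY1 both-in/both-out from 0)
bond 2 |R1  (closing 1-jn rule on J2)

#0 stroke at J1
#1 stroke at J2
#2 stroke at R1
#3 stroke at I1
#4 stroke at J1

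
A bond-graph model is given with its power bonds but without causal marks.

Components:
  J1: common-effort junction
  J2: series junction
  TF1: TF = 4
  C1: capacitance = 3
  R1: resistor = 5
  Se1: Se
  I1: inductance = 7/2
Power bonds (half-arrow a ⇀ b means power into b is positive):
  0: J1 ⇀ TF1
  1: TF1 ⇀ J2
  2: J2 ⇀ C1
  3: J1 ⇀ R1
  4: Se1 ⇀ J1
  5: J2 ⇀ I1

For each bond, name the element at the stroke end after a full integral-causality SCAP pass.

b0 stroke→TF1
b1 stroke→J2
b2 stroke→J2
b3 stroke→R1
b4 stroke→J1
b5 stroke→I1

#4 |J1  (Se1 (Se) sets effort on bond)
#0 |TF1  (common-e at J1 fixed by 4)
#3 |R1  (J1 effort already set via bond 4)
#1 |J2  (TF TF1: opposite of bond 0)
#2 |J2  (prefer integral on C1)
#5 |I1  (J2 needs exactly one f-in)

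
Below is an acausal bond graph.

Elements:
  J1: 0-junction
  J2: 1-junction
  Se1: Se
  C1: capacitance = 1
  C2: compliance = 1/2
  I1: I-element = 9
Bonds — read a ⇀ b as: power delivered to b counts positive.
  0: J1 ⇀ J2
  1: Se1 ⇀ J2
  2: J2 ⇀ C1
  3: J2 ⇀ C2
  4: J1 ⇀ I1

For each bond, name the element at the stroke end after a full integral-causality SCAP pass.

#0 →J1
#1 →J2
#2 →J2
#3 →J2
#4 →I1

bond 1 stroke→J2  (source Se1 imposes e)
bond 2 stroke→J2  (C1 outputs effort q/C1)
bond 3 stroke→J2  (C2: C, integral causality)
bond 0 stroke→J1  (J2 needs exactly one f-in)
bond 4 stroke→I1  (J1 effort already set via bond 0)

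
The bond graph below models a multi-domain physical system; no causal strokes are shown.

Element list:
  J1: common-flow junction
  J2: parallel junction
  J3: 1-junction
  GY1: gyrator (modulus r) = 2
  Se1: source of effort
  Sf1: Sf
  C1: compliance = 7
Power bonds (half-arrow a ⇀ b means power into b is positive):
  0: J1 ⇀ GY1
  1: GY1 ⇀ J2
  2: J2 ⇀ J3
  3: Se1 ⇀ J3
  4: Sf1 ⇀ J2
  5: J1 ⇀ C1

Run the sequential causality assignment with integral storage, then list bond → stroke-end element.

bond 0 |GY1
bond 1 |GY1
bond 2 |J2
bond 3 |J3
bond 4 |Sf1
bond 5 |J1

#3 stroke→J3  (Se1: effort source, stroke at far end)
#4 stroke→Sf1  (Sf1: flow source, stroke at near end)
#2 stroke→J2  (J3: last free bond brings flow in)
#1 stroke→GY1  (J2: bond 2 brought effort, rest push out)
#0 stroke→GY1  (GY1: gyrator matches bond 1)
#5 stroke→J1  (J1: bond 0 brought flow, rest push out)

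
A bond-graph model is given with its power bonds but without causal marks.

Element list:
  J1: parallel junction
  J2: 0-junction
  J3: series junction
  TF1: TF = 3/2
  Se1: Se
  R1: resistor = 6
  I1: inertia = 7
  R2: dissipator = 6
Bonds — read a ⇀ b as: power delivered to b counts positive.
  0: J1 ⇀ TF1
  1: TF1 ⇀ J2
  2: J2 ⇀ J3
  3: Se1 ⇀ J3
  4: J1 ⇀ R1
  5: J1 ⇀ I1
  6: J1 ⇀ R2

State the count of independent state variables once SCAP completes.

1  (I1 all integral)

β3 stroke→J3  (source Se1 imposes e)
β2 stroke→J2  (closing 1-jn rule on J3)
β1 stroke→TF1  (common-e at J2 fixed by 2)
β0 stroke→J1  (TF1 one-in-one-out from 1)
β4 stroke→R1  (J1: bond 0 brought effort, rest push out)
β5 stroke→I1  (0-jn J1 has e-setter on 0)
β6 stroke→R2  (J1 effort already set via bond 0)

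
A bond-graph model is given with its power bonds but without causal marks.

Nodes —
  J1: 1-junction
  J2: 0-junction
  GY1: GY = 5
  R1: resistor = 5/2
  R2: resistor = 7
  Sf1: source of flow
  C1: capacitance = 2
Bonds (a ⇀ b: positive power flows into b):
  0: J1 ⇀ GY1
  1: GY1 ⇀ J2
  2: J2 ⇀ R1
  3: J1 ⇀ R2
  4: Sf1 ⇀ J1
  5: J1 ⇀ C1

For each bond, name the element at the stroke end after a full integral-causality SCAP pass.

bond 0 |J1
bond 1 |J2
bond 2 |R1
bond 3 |J1
bond 4 |Sf1
bond 5 |J1

b4 →Sf1  (source Sf1 imposes f)
b0 →J1  (common-f at J1 fixed by 4)
b3 →J1  (common-f at J1 fixed by 4)
b5 →J1  (J1 flow already set via bond 4)
b1 →J2  (GY1: gyrator matches bond 0)
b2 →R1  (0-jn J2 has e-setter on 1)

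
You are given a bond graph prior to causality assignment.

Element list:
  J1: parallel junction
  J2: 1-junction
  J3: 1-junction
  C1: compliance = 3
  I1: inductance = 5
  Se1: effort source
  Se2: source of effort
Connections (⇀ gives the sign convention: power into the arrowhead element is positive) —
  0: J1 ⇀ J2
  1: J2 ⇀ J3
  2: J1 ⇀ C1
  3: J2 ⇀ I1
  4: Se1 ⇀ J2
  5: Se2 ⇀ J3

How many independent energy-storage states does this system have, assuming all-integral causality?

2  (C1, I1 all integral)

#4 →J2  (Se1 fixes effort; stroke away)
#5 →J3  (Se2: effort source, stroke at far end)
#1 →J2  (J3: last free bond brings flow in)
#2 →J1  (C1: C, integral causality)
#0 →J2  (0-jn J1 has e-setter on 2)
#3 →I1  (closing 1-jn rule on J2)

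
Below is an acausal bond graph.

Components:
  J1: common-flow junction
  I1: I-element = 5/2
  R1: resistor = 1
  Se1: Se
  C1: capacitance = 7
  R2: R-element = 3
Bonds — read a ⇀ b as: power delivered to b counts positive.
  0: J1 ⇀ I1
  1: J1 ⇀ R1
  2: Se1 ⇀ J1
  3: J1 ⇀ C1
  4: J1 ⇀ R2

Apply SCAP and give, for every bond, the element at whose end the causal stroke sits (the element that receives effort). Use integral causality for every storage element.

bond 2 stroke→J1  (Se1 fixes effort; stroke away)
bond 0 stroke→I1  (I1 integral (f out))
bond 1 stroke→J1  (J1: bond 0 brought flow, rest push out)
bond 3 stroke→J1  (1-jn J1 has f-setter on 0)
bond 4 stroke→J1  (1-jn J1 has f-setter on 0)

#0 →I1
#1 →J1
#2 →J1
#3 →J1
#4 →J1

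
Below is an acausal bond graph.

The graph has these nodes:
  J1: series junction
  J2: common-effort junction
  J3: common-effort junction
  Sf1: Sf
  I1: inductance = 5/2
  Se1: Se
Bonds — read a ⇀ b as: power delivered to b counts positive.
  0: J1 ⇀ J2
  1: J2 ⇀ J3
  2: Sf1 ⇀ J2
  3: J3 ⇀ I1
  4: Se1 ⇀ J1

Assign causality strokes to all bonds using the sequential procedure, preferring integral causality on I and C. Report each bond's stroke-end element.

b2 stroke→Sf1  (Sf1 fixes flow; stroke at Sf1)
b4 stroke→J1  (source Se1 imposes e)
b0 stroke→J2  (only one flow-in slot at J1)
b1 stroke→J3  (J2 effort already set via bond 0)
b3 stroke→I1  (J3 effort already set via bond 1)

b0 |J2
b1 |J3
b2 |Sf1
b3 |I1
b4 |J1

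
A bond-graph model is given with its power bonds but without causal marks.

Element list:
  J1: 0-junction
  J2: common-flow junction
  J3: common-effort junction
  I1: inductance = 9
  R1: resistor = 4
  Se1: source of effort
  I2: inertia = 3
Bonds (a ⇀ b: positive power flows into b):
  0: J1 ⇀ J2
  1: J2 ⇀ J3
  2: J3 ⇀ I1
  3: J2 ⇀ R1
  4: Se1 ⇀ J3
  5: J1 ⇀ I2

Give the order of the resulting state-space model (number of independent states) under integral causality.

2  (I1, I2 all integral)

bond 4 stroke at J3  (source Se1 imposes e)
bond 1 stroke at J2  (J3 effort already set via bond 4)
bond 2 stroke at I1  (common-e at J3 fixed by 4)
bond 5 stroke at I2  (prefer integral on I2)
bond 0 stroke at J1  (only one effort-in slot at J1)
bond 3 stroke at J2  (1-jn J2 has f-setter on 0)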